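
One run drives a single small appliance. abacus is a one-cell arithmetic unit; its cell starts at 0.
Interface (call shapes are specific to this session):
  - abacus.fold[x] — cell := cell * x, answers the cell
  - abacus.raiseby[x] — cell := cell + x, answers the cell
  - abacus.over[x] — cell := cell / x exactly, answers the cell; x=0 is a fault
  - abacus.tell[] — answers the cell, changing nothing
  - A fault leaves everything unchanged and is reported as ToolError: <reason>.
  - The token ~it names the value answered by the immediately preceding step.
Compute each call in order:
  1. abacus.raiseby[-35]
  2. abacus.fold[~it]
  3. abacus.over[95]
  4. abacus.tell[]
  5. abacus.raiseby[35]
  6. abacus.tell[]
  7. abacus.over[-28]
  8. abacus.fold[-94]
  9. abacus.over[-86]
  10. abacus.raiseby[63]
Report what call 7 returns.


Answer: -65/38

Derivation:
>> abacus.raiseby(x='-35')
<< -35
>> abacus.fold(x='~it')
<< 1225
>> abacus.over(x='95')
<< 245/19
>> abacus.tell()
<< 245/19
>> abacus.raiseby(x='35')
<< 910/19
>> abacus.tell()
<< 910/19
>> abacus.over(x='-28')
<< -65/38
>> abacus.fold(x='-94')
<< 3055/19
>> abacus.over(x='-86')
<< -3055/1634
>> abacus.raiseby(x='63')
<< 99887/1634


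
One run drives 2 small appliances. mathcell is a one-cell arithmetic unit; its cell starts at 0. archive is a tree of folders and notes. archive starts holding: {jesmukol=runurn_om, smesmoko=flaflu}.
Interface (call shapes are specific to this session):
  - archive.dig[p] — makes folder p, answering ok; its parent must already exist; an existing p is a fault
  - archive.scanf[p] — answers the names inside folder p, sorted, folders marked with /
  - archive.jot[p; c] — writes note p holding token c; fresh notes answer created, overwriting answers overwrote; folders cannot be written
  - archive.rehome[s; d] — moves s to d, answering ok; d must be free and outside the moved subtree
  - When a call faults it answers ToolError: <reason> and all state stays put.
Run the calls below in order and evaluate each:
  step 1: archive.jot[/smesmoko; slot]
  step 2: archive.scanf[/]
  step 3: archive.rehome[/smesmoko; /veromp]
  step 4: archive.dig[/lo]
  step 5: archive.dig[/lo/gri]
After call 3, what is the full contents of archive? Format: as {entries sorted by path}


;; archive.jot(p='/smesmoko', c='slot') ~> overwrote
;; archive.scanf(p='/') ~> [jesmukol, smesmoko]
;; archive.rehome(s='/smesmoko', d='/veromp') ~> ok
;; archive.dig(p='/lo') ~> ok
;; archive.dig(p='/lo/gri') ~> ok

Answer: {jesmukol=runurn_om, veromp=slot}


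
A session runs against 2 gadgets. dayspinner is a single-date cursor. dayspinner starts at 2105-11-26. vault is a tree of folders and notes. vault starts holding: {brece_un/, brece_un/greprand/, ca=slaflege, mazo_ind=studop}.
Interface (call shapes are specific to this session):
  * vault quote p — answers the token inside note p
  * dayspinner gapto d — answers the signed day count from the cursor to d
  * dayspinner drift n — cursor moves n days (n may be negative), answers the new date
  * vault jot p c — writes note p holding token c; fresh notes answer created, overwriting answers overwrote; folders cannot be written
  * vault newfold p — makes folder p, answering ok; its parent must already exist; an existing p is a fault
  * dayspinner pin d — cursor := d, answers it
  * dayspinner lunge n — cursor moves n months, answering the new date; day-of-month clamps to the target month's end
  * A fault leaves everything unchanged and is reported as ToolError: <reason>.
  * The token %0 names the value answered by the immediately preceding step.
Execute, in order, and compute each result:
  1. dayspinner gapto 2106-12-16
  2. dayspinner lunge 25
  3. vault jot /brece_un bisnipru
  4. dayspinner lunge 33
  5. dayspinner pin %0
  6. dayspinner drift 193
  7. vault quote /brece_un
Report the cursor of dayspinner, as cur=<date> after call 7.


Answer: cur=2111-04-07

Derivation:
·→ dayspinner gapto(d='2106-12-16')
·← 385
·→ dayspinner lunge(n='25')
·← 2107-12-26
·→ vault jot(p='/brece_un', c='bisnipru')
·← ToolError: is a directory
·→ dayspinner lunge(n='33')
·← 2110-09-26
·→ dayspinner pin(d='%0')
·← 2110-09-26
·→ dayspinner drift(n='193')
·← 2111-04-07
·→ vault quote(p='/brece_un')
·← ToolError: is a directory


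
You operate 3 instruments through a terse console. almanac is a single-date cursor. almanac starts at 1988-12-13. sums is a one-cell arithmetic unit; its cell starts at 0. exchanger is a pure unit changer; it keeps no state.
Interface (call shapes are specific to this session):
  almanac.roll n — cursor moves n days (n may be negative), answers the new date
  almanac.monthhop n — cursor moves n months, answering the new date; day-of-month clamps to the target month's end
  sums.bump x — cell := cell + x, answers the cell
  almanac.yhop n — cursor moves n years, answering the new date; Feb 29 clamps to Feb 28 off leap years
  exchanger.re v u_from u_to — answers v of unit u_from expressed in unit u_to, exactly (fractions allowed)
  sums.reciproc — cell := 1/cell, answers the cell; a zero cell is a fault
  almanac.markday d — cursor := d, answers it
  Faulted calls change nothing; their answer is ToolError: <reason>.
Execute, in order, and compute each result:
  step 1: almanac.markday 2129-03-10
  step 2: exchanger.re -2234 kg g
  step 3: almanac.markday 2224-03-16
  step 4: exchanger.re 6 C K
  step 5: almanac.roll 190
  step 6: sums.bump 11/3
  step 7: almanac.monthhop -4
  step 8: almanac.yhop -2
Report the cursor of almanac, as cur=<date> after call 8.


I try almanac.markday using d='2129-03-10', giving 2129-03-10.
Next I call exchanger.re using v='-2234', u_from='kg', u_to='g', yielding -2234000.
Next I call almanac.markday using d='2224-03-16', and see 2224-03-16.
Then exchanger.re using v='6', u_from='C', u_to='K', yielding 5583/20.
Calling almanac.roll using n='190', → 2224-09-22.
Using sums.bump using x='11/3', and get 11/3.
Then almanac.monthhop using n='-4', giving 2224-05-22.
I use almanac.yhop using n='-2', and see 2222-05-22.

Answer: cur=2222-05-22


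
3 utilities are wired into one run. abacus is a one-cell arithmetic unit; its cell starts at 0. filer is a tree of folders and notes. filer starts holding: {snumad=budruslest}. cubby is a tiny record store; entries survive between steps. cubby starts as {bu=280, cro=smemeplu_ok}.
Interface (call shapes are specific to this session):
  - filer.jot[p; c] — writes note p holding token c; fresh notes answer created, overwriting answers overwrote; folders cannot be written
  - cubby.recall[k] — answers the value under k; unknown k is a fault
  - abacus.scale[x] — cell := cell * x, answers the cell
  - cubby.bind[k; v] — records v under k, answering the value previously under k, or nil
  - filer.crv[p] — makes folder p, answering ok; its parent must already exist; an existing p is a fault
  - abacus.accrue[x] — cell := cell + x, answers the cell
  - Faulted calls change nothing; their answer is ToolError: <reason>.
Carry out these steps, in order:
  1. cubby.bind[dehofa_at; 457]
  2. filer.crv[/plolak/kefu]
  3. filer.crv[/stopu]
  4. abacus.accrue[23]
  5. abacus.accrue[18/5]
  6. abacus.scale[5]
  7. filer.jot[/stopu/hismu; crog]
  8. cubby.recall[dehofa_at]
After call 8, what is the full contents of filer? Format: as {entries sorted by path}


Answer: {snumad=budruslest, stopu/, stopu/hismu=crog}

Derivation:
I run cubby.bind using dehofa_at, 457: nil.
I invoke filer.crv using /plolak/kefu: ToolError: no parent.
I invoke filer.crv using /stopu, and get ok.
Invoking abacus.accrue using 23, → 23.
I call abacus.accrue using 18/5, and get 133/5.
I invoke abacus.scale using 5, and observe 133.
Then filer.jot using /stopu/hismu, crog, → created.
I run cubby.recall using dehofa_at, and observe 457.


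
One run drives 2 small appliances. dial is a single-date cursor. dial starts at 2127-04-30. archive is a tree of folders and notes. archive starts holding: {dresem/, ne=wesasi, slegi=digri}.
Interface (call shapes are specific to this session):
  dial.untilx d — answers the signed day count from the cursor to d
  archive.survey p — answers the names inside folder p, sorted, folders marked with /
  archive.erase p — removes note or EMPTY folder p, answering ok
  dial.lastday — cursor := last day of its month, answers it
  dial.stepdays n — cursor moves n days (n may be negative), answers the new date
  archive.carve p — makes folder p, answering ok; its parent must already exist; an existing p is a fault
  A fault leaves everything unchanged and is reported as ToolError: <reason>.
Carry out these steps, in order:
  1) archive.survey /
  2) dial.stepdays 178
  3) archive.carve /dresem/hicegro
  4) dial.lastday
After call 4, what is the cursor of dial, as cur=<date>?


I call survey on p=/, giving [dresem/, ne, slegi].
Calling stepdays on n=178, and observe 2127-10-25.
I use carve on p=/dresem/hicegro, and get ok.
I use lastday(), and observe 2127-10-31.

Answer: cur=2127-10-31


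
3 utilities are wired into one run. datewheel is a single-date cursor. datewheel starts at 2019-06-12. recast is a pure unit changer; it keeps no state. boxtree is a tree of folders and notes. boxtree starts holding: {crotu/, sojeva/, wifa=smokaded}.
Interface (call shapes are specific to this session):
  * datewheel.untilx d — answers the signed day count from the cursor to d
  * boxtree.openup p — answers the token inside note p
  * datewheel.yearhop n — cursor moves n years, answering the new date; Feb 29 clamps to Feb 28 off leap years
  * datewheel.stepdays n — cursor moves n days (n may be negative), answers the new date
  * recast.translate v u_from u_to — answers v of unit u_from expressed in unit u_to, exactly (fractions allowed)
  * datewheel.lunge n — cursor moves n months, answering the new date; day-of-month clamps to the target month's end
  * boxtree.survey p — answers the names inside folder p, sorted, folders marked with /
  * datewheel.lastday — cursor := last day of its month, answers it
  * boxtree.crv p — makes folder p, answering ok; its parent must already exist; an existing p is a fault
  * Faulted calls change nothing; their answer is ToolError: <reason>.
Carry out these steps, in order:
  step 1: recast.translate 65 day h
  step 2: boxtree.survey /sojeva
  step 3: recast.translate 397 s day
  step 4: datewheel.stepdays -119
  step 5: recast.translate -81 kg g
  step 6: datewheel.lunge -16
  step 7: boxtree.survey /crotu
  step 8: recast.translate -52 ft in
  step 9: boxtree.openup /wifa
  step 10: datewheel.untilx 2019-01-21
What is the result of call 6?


% translate(v→65, u_from→day, u_to→h) ~> 1560
% survey(p→/sojeva) ~> []
% translate(v→397, u_from→s, u_to→day) ~> 397/86400
% stepdays(n→-119) ~> 2019-02-13
% translate(v→-81, u_from→kg, u_to→g) ~> -81000
% lunge(n→-16) ~> 2017-10-13
% survey(p→/crotu) ~> []
% translate(v→-52, u_from→ft, u_to→in) ~> -624
% openup(p→/wifa) ~> smokaded
% untilx(d→2019-01-21) ~> 465

Answer: 2017-10-13


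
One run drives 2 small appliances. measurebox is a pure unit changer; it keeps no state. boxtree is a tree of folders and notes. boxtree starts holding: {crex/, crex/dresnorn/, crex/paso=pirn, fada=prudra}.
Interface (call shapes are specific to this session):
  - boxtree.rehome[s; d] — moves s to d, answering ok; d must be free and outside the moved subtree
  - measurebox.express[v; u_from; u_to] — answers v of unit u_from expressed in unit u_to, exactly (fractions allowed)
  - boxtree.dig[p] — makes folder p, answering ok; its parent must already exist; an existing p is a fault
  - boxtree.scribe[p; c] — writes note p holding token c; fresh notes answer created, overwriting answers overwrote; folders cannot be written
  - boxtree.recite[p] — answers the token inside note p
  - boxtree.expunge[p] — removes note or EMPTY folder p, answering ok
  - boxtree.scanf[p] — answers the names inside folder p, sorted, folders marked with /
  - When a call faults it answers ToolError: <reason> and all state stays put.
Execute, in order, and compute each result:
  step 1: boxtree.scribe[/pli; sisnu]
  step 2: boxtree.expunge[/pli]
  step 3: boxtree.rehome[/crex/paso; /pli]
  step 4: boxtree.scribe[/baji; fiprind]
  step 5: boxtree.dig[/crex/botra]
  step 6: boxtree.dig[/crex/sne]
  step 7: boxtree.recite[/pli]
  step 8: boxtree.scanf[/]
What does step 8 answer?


Answer: [baji, crex/, fada, pli]

Derivation:
>> boxtree.scribe(p→/pli, c→sisnu)
<< created
>> boxtree.expunge(p→/pli)
<< ok
>> boxtree.rehome(s→/crex/paso, d→/pli)
<< ok
>> boxtree.scribe(p→/baji, c→fiprind)
<< created
>> boxtree.dig(p→/crex/botra)
<< ok
>> boxtree.dig(p→/crex/sne)
<< ok
>> boxtree.recite(p→/pli)
<< pirn
>> boxtree.scanf(p→/)
<< [baji, crex/, fada, pli]


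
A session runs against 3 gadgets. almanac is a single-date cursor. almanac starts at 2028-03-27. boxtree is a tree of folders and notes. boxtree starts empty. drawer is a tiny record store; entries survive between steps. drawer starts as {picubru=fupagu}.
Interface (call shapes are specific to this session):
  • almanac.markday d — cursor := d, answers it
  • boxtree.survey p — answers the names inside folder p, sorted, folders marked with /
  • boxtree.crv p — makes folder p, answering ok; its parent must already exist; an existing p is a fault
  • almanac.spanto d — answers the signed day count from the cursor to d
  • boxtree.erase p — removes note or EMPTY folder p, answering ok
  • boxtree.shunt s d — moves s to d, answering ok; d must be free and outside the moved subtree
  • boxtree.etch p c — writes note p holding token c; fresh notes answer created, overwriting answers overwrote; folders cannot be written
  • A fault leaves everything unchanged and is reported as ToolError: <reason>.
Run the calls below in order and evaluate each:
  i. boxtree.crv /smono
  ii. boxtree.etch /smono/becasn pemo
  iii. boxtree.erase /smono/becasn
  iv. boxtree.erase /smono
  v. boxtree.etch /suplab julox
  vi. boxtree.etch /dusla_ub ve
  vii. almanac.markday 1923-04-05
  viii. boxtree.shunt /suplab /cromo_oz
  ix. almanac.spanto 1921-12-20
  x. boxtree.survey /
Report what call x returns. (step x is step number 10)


Answer: [cromo_oz, dusla_ub]

Derivation:
> boxtree.crv /smono
:: ok
> boxtree.etch /smono/becasn pemo
:: created
> boxtree.erase /smono/becasn
:: ok
> boxtree.erase /smono
:: ok
> boxtree.etch /suplab julox
:: created
> boxtree.etch /dusla_ub ve
:: created
> almanac.markday 1923-04-05
:: 1923-04-05
> boxtree.shunt /suplab /cromo_oz
:: ok
> almanac.spanto 1921-12-20
:: -471
> boxtree.survey /
:: [cromo_oz, dusla_ub]


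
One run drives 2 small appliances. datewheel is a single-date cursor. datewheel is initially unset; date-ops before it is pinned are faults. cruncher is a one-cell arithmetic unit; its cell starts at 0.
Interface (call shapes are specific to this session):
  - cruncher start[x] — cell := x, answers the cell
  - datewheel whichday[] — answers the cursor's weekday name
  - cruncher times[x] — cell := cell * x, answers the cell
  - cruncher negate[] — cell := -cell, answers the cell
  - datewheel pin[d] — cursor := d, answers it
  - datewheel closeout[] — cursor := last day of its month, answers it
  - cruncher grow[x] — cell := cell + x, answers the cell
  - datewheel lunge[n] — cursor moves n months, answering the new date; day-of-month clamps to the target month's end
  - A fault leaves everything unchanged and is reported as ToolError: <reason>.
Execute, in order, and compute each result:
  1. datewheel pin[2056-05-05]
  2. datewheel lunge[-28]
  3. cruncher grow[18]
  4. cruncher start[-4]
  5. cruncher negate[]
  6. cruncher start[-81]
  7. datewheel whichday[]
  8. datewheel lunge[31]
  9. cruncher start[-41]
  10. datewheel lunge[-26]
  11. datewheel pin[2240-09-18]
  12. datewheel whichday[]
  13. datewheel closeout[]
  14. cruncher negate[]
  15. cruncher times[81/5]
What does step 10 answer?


~$ datewheel pin d→2056-05-05
  2056-05-05
~$ datewheel lunge n→-28
  2054-01-05
~$ cruncher grow x→18
  18
~$ cruncher start x→-4
  -4
~$ cruncher negate
  4
~$ cruncher start x→-81
  -81
~$ datewheel whichday
  Monday
~$ datewheel lunge n→31
  2056-08-05
~$ cruncher start x→-41
  -41
~$ datewheel lunge n→-26
  2054-06-05
~$ datewheel pin d→2240-09-18
  2240-09-18
~$ datewheel whichday
  Friday
~$ datewheel closeout
  2240-09-30
~$ cruncher negate
  41
~$ cruncher times x→81/5
  3321/5

Answer: 2054-06-05


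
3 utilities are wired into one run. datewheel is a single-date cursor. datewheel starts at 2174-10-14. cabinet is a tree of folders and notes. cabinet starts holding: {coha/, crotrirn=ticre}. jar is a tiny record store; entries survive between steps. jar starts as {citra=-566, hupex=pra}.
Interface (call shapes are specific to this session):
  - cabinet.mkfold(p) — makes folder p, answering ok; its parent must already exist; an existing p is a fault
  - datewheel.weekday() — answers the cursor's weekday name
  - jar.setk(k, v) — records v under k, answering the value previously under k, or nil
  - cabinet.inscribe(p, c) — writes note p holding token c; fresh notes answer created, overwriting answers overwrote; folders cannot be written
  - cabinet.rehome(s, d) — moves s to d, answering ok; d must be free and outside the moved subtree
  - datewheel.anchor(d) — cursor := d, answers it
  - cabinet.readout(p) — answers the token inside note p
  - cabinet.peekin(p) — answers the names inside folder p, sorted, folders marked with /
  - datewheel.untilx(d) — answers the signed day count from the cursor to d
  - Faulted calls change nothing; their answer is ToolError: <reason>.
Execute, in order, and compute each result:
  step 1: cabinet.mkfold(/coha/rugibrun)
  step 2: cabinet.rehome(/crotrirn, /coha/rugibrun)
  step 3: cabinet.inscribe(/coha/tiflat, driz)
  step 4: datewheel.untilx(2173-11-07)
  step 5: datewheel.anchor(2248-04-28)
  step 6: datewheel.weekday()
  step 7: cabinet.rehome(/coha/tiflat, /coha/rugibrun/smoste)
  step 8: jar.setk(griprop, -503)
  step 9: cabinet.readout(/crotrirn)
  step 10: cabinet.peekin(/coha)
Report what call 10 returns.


Answer: [rugibrun/]

Derivation:
Act: cabinet.mkfold[p='/coha/rugibrun']
Obs: ok
Act: cabinet.rehome[s='/crotrirn'; d='/coha/rugibrun']
Obs: ToolError: exists
Act: cabinet.inscribe[p='/coha/tiflat'; c='driz']
Obs: created
Act: datewheel.untilx[d='2173-11-07']
Obs: -341
Act: datewheel.anchor[d='2248-04-28']
Obs: 2248-04-28
Act: datewheel.weekday[]
Obs: Friday
Act: cabinet.rehome[s='/coha/tiflat'; d='/coha/rugibrun/smoste']
Obs: ok
Act: jar.setk[k='griprop'; v='-503']
Obs: nil
Act: cabinet.readout[p='/crotrirn']
Obs: ticre
Act: cabinet.peekin[p='/coha']
Obs: [rugibrun/]


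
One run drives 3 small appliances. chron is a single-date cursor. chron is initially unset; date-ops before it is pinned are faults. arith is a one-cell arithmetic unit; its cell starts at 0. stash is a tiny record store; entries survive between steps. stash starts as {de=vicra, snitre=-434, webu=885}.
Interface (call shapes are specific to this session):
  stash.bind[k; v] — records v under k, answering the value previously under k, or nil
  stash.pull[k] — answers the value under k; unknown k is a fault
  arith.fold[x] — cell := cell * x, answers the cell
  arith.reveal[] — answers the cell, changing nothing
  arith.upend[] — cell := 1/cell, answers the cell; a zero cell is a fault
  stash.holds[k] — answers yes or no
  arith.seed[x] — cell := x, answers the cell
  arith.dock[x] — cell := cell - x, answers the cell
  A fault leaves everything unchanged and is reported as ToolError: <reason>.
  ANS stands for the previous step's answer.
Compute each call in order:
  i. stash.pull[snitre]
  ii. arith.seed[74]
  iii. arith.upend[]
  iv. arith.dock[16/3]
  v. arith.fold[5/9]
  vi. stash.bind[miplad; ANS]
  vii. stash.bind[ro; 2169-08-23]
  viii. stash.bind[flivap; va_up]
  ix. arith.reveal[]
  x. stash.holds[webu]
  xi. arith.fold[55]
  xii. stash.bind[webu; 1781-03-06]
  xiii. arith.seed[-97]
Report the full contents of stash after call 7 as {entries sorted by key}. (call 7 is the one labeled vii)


;; 1. pull(k: snitre) => -434
;; 2. seed(x: 74) => 74
;; 3. upend() => 1/74
;; 4. dock(x: 16/3) => -1181/222
;; 5. fold(x: 5/9) => -5905/1998
;; 6. bind(k: miplad, v: ANS) => nil
;; 7. bind(k: ro, v: 2169-08-23) => nil
;; 8. bind(k: flivap, v: va_up) => nil
;; 9. reveal() => -5905/1998
;; 10. holds(k: webu) => yes
;; 11. fold(x: 55) => -324775/1998
;; 12. bind(k: webu, v: 1781-03-06) => 885
;; 13. seed(x: -97) => -97

Answer: {de=vicra, miplad=-5905/1998, ro=2169-08-23, snitre=-434, webu=885}


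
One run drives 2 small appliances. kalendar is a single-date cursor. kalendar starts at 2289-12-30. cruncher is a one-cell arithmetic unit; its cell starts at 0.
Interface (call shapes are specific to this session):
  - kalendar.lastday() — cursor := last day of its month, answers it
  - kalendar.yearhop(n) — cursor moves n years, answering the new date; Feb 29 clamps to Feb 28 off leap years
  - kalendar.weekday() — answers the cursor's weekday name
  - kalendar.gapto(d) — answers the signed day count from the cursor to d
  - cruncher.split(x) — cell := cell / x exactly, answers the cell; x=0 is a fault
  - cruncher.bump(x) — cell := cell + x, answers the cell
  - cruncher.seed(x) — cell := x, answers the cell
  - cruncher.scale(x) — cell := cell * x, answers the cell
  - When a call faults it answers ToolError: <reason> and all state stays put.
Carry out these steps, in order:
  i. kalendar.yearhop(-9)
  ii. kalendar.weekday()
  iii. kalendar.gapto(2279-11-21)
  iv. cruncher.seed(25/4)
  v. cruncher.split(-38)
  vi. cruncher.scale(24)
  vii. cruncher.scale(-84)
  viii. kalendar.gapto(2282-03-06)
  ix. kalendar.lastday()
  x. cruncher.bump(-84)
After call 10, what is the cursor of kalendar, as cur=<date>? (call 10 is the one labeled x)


→ yearhop(n=-9)
← 2280-12-30
→ weekday()
← Thursday
→ gapto(d=2279-11-21)
← -405
→ seed(x=25/4)
← 25/4
→ split(x=-38)
← -25/152
→ scale(x=24)
← -75/19
→ scale(x=-84)
← 6300/19
→ gapto(d=2282-03-06)
← 431
→ lastday()
← 2280-12-31
→ bump(x=-84)
← 4704/19

Answer: cur=2280-12-31


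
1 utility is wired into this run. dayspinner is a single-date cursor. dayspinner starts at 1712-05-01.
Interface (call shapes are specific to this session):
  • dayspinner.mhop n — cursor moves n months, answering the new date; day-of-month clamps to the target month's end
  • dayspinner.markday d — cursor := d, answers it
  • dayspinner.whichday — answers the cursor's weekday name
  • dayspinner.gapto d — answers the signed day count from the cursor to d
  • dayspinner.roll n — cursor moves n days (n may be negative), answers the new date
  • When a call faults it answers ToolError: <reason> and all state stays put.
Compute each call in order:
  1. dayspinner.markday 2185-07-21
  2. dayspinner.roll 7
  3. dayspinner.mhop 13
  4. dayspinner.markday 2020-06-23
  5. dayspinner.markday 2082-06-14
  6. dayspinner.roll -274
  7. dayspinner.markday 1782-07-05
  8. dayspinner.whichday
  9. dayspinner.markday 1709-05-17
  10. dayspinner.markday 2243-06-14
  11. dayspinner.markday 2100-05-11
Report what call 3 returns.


# 1. dayspinner.markday(d='2185-07-21') : 2185-07-21
# 2. dayspinner.roll(n='7') : 2185-07-28
# 3. dayspinner.mhop(n='13') : 2186-08-28
# 4. dayspinner.markday(d='2020-06-23') : 2020-06-23
# 5. dayspinner.markday(d='2082-06-14') : 2082-06-14
# 6. dayspinner.roll(n='-274') : 2081-09-13
# 7. dayspinner.markday(d='1782-07-05') : 1782-07-05
# 8. dayspinner.whichday() : Friday
# 9. dayspinner.markday(d='1709-05-17') : 1709-05-17
# 10. dayspinner.markday(d='2243-06-14') : 2243-06-14
# 11. dayspinner.markday(d='2100-05-11') : 2100-05-11

Answer: 2186-08-28


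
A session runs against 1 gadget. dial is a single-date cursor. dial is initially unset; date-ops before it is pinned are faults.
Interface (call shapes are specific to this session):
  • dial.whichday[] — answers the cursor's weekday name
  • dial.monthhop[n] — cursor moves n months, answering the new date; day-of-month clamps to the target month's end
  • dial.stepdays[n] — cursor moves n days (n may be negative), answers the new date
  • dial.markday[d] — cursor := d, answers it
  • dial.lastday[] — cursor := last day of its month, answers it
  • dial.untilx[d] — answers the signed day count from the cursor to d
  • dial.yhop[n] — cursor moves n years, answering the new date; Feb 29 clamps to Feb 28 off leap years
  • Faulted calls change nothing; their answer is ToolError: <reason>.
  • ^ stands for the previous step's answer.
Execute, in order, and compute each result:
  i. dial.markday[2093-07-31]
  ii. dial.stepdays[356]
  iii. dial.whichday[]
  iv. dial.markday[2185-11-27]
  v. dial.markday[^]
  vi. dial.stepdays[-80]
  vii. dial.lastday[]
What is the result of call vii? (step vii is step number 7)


Answer: 2185-09-30

Derivation:
! markday(2093-07-31) ~> 2093-07-31
! stepdays(356) ~> 2094-07-22
! whichday() ~> Thursday
! markday(2185-11-27) ~> 2185-11-27
! markday(^) ~> 2185-11-27
! stepdays(-80) ~> 2185-09-08
! lastday() ~> 2185-09-30


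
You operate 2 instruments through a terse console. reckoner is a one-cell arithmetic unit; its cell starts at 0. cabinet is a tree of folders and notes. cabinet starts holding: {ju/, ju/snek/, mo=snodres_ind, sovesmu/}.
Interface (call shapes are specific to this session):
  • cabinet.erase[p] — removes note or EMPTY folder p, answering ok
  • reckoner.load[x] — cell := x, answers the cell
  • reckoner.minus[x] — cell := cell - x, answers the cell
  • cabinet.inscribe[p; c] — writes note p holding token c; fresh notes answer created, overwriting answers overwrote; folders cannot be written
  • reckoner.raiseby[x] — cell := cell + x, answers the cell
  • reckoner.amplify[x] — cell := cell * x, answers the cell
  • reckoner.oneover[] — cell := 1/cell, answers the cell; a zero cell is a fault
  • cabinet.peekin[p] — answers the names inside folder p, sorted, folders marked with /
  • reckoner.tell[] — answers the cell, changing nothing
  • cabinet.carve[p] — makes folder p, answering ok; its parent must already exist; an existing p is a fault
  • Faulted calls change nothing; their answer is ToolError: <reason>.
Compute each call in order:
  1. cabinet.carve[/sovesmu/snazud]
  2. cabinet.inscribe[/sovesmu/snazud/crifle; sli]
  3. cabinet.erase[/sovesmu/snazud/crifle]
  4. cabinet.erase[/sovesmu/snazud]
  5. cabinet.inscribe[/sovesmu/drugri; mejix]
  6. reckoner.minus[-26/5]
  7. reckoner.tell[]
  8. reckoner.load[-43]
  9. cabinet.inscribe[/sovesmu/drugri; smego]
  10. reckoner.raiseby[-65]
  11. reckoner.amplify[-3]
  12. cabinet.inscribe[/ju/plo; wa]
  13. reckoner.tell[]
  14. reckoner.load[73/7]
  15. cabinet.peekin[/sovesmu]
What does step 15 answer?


Answer: [drugri]

Derivation:
==> cabinet.carve(p: /sovesmu/snazud)
<== ok
==> cabinet.inscribe(p: /sovesmu/snazud/crifle, c: sli)
<== created
==> cabinet.erase(p: /sovesmu/snazud/crifle)
<== ok
==> cabinet.erase(p: /sovesmu/snazud)
<== ok
==> cabinet.inscribe(p: /sovesmu/drugri, c: mejix)
<== created
==> reckoner.minus(x: -26/5)
<== 26/5
==> reckoner.tell()
<== 26/5
==> reckoner.load(x: -43)
<== -43
==> cabinet.inscribe(p: /sovesmu/drugri, c: smego)
<== overwrote
==> reckoner.raiseby(x: -65)
<== -108
==> reckoner.amplify(x: -3)
<== 324
==> cabinet.inscribe(p: /ju/plo, c: wa)
<== created
==> reckoner.tell()
<== 324
==> reckoner.load(x: 73/7)
<== 73/7
==> cabinet.peekin(p: /sovesmu)
<== [drugri]


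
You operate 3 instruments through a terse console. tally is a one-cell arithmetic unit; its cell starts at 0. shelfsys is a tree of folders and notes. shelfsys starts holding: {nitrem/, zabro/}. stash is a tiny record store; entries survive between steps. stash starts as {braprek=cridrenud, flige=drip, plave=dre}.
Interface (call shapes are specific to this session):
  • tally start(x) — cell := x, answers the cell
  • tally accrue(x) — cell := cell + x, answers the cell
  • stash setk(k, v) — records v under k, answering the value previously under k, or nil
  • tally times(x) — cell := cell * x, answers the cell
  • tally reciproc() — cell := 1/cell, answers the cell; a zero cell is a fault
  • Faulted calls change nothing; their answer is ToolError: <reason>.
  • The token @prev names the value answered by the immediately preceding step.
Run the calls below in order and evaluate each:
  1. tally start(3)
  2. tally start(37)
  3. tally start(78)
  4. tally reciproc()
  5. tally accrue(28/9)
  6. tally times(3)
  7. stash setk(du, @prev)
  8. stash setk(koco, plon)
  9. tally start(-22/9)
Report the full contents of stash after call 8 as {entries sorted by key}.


Answer: {braprek=cridrenud, du=731/78, flige=drip, koco=plon, plave=dre}

Derivation:
·→ tally start(x: 3)
·← 3
·→ tally start(x: 37)
·← 37
·→ tally start(x: 78)
·← 78
·→ tally reciproc()
·← 1/78
·→ tally accrue(x: 28/9)
·← 731/234
·→ tally times(x: 3)
·← 731/78
·→ stash setk(k: du, v: @prev)
·← nil
·→ stash setk(k: koco, v: plon)
·← nil
·→ tally start(x: -22/9)
·← -22/9


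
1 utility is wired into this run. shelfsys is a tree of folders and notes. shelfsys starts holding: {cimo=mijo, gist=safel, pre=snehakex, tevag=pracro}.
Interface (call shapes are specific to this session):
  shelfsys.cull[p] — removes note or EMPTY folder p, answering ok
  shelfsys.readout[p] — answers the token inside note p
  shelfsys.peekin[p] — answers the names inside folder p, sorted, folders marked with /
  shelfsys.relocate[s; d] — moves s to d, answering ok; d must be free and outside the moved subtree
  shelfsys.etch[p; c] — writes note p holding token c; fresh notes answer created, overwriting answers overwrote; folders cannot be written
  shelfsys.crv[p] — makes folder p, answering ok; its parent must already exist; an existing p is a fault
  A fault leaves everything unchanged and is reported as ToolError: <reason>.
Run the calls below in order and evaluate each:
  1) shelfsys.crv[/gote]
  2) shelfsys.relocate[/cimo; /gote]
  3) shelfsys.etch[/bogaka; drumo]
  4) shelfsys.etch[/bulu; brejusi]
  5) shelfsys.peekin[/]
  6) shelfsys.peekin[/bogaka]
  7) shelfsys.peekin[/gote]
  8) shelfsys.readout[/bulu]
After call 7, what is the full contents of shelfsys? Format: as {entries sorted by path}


Answer: {bogaka=drumo, bulu=brejusi, cimo=mijo, gist=safel, gote/, pre=snehakex, tevag=pracro}

Derivation:
[in] crv p→/gote
[out] ok
[in] relocate s→/cimo d→/gote
[out] ToolError: exists
[in] etch p→/bogaka c→drumo
[out] created
[in] etch p→/bulu c→brejusi
[out] created
[in] peekin p→/
[out] [bogaka, bulu, cimo, gist, gote/, pre, tevag]
[in] peekin p→/bogaka
[out] ToolError: not a directory
[in] peekin p→/gote
[out] []
[in] readout p→/bulu
[out] brejusi


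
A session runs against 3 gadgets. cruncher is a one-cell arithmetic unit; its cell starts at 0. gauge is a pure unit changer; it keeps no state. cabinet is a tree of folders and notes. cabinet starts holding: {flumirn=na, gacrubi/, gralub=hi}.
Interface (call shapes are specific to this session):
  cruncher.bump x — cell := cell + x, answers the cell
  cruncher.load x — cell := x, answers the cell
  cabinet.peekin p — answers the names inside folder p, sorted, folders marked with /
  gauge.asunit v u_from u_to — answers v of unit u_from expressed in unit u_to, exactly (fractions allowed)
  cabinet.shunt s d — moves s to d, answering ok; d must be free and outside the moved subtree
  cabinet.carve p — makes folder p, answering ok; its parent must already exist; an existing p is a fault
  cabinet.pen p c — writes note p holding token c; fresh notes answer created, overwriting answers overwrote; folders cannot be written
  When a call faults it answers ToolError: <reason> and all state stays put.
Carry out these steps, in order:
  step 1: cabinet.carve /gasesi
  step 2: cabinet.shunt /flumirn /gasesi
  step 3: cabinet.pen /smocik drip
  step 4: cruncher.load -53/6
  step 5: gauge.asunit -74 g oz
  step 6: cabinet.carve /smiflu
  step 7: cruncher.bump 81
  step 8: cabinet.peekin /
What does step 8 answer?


Answer: [flumirn, gacrubi/, gasesi/, gralub, smiflu/, smocik]

Derivation:
> carve p→/gasesi
[out] ok
> shunt s→/flumirn d→/gasesi
[out] ToolError: exists
> pen p→/smocik c→drip
[out] created
> load x→-53/6
[out] -53/6
> asunit v→-74 u_from→g u_to→oz
[out] -118400000/45359237
> carve p→/smiflu
[out] ok
> bump x→81
[out] 433/6
> peekin p→/
[out] [flumirn, gacrubi/, gasesi/, gralub, smiflu/, smocik]


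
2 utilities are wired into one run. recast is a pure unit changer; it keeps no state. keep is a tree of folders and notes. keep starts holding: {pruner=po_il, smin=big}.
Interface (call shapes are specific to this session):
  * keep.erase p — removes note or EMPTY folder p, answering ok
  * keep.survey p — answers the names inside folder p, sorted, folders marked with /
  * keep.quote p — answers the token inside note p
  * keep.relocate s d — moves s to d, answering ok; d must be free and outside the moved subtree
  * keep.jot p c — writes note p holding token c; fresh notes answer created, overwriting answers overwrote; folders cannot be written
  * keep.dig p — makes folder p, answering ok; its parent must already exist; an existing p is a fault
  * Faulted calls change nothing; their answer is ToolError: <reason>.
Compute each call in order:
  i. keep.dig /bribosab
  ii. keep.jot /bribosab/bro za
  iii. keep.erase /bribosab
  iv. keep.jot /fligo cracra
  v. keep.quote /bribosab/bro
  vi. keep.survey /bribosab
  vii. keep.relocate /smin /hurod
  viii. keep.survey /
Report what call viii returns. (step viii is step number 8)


Answer: [bribosab/, fligo, hurod, pruner]

Derivation:
// dig(/bribosab) == ok
// jot(/bribosab/bro, za) == created
// erase(/bribosab) == ToolError: not empty
// jot(/fligo, cracra) == created
// quote(/bribosab/bro) == za
// survey(/bribosab) == [bro]
// relocate(/smin, /hurod) == ok
// survey(/) == [bribosab/, fligo, hurod, pruner]


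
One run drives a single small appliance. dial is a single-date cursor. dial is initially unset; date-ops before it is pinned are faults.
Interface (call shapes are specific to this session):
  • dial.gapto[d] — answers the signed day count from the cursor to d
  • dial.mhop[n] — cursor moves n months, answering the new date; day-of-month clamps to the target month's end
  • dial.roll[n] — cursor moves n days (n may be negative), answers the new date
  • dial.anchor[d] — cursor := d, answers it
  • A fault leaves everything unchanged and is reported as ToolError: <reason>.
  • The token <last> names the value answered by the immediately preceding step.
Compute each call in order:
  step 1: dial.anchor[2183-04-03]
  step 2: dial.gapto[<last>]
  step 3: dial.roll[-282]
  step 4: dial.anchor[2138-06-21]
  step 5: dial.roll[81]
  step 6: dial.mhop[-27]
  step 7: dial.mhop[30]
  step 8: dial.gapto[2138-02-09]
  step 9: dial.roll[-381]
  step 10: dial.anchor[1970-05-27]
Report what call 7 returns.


~$ dial.anchor 2183-04-03
  2183-04-03
~$ dial.gapto <last>
  0
~$ dial.roll -282
  2182-06-25
~$ dial.anchor 2138-06-21
  2138-06-21
~$ dial.roll 81
  2138-09-10
~$ dial.mhop -27
  2136-06-10
~$ dial.mhop 30
  2138-12-10
~$ dial.gapto 2138-02-09
  -304
~$ dial.roll -381
  2137-11-24
~$ dial.anchor 1970-05-27
  1970-05-27

Answer: 2138-12-10


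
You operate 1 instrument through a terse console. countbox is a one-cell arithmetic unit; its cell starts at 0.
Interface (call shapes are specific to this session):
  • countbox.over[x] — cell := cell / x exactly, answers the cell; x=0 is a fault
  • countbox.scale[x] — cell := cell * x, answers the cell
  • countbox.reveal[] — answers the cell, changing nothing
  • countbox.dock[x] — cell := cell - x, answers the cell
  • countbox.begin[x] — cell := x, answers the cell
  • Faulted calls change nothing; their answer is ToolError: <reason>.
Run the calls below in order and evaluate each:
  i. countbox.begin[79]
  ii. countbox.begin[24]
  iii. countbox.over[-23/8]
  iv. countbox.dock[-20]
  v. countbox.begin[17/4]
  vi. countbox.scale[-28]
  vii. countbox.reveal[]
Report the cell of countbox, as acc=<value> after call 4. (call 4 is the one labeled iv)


% begin x: 79
= 79
% begin x: 24
= 24
% over x: -23/8
= -192/23
% dock x: -20
= 268/23
% begin x: 17/4
= 17/4
% scale x: -28
= -119
% reveal
= -119

Answer: acc=268/23


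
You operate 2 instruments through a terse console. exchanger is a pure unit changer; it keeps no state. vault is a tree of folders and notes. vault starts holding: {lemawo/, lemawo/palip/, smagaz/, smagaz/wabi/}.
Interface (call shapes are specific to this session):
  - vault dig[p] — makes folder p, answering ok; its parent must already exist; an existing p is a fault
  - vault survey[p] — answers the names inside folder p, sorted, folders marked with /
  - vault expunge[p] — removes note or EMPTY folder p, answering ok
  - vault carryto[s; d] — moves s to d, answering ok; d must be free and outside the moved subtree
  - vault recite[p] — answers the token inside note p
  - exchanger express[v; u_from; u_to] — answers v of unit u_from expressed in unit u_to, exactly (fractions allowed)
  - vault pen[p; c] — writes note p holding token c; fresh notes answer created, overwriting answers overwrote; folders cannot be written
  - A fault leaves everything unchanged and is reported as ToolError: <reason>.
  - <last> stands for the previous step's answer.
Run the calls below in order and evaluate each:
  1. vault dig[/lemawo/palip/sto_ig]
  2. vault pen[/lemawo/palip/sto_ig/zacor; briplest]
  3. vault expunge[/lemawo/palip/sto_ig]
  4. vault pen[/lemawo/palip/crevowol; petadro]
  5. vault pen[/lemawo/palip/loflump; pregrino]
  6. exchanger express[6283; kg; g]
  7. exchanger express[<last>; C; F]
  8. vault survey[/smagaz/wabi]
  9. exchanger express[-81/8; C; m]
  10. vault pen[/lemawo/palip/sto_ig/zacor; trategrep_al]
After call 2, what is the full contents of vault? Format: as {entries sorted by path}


# 1. vault dig(p→/lemawo/palip/sto_ig) ~> ok
# 2. vault pen(p→/lemawo/palip/sto_ig/zacor, c→briplest) ~> created
# 3. vault expunge(p→/lemawo/palip/sto_ig) ~> ToolError: not empty
# 4. vault pen(p→/lemawo/palip/crevowol, c→petadro) ~> created
# 5. vault pen(p→/lemawo/palip/loflump, c→pregrino) ~> created
# 6. exchanger express(v→6283, u_from→kg, u_to→g) ~> 6283000
# 7. exchanger express(v→<last>, u_from→C, u_to→F) ~> 11309432
# 8. vault survey(p→/smagaz/wabi) ~> []
# 9. exchanger express(v→-81/8, u_from→C, u_to→m) ~> ToolError: incompatible units
# 10. vault pen(p→/lemawo/palip/sto_ig/zacor, c→trategrep_al) ~> overwrote

Answer: {lemawo/, lemawo/palip/, lemawo/palip/sto_ig/, lemawo/palip/sto_ig/zacor=briplest, smagaz/, smagaz/wabi/}


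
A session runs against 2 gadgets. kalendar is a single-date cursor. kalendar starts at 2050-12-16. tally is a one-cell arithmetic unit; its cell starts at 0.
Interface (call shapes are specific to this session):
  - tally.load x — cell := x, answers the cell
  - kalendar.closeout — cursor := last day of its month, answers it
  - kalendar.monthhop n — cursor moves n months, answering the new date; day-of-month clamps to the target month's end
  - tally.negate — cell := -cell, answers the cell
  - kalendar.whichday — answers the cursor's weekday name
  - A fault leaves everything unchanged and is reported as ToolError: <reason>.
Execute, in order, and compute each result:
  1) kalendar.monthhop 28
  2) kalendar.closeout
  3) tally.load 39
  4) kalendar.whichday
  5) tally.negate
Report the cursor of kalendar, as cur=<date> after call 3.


Answer: cur=2053-04-30

Derivation:
==> monthhop(28)
<== 2053-04-16
==> closeout()
<== 2053-04-30
==> load(39)
<== 39
==> whichday()
<== Wednesday
==> negate()
<== -39


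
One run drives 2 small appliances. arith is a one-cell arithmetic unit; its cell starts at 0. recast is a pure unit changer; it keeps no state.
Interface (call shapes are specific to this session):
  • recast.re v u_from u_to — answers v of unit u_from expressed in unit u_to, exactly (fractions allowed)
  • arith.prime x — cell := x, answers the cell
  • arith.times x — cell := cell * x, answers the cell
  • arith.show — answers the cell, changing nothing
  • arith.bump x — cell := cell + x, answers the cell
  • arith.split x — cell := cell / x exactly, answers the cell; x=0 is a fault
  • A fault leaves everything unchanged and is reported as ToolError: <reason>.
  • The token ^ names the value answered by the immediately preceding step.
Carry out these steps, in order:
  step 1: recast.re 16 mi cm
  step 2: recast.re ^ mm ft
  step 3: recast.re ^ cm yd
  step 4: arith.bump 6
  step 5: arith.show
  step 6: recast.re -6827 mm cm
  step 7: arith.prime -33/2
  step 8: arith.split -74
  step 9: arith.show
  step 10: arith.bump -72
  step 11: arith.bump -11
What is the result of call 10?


[in] re v=16 u_from=mi u_to=cm
  12874752/5
[in] re v=^ u_from=mm u_to=ft
  8448
[in] re v=^ u_from=cm u_to=yd
  35200/381
[in] bump x=6
  6
[in] show
  6
[in] re v=-6827 u_from=mm u_to=cm
  -6827/10
[in] prime x=-33/2
  -33/2
[in] split x=-74
  33/148
[in] show
  33/148
[in] bump x=-72
  -10623/148
[in] bump x=-11
  -12251/148

Answer: -10623/148
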